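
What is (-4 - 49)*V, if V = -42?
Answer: 2226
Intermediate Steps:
(-4 - 49)*V = (-4 - 49)*(-42) = -53*(-42) = 2226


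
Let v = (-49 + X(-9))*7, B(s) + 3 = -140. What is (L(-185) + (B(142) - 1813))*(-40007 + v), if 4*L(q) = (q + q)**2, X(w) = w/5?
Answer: -6512303697/5 ≈ -1.3025e+9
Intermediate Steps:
X(w) = w/5 (X(w) = w*(1/5) = w/5)
B(s) = -143 (B(s) = -3 - 140 = -143)
L(q) = q**2 (L(q) = (q + q)**2/4 = (2*q)**2/4 = (4*q**2)/4 = q**2)
v = -1778/5 (v = (-49 + (1/5)*(-9))*7 = (-49 - 9/5)*7 = -254/5*7 = -1778/5 ≈ -355.60)
(L(-185) + (B(142) - 1813))*(-40007 + v) = ((-185)**2 + (-143 - 1813))*(-40007 - 1778/5) = (34225 - 1956)*(-201813/5) = 32269*(-201813/5) = -6512303697/5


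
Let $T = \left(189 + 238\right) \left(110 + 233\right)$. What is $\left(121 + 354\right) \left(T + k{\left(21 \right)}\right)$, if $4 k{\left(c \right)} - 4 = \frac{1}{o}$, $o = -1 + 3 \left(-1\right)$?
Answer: $\frac{1113110725}{16} \approx 6.9569 \cdot 10^{7}$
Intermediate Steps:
$o = -4$ ($o = -1 - 3 = -4$)
$k{\left(c \right)} = \frac{15}{16}$ ($k{\left(c \right)} = 1 + \frac{1}{4 \left(-4\right)} = 1 + \frac{1}{4} \left(- \frac{1}{4}\right) = 1 - \frac{1}{16} = \frac{15}{16}$)
$T = 146461$ ($T = 427 \cdot 343 = 146461$)
$\left(121 + 354\right) \left(T + k{\left(21 \right)}\right) = \left(121 + 354\right) \left(146461 + \frac{15}{16}\right) = 475 \cdot \frac{2343391}{16} = \frac{1113110725}{16}$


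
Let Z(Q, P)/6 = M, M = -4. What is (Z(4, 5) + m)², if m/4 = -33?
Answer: 24336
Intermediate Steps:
Z(Q, P) = -24 (Z(Q, P) = 6*(-4) = -24)
m = -132 (m = 4*(-33) = -132)
(Z(4, 5) + m)² = (-24 - 132)² = (-156)² = 24336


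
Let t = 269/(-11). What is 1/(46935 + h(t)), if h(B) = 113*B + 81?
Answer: 11/486779 ≈ 2.2598e-5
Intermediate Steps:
t = -269/11 (t = 269*(-1/11) = -269/11 ≈ -24.455)
h(B) = 81 + 113*B
1/(46935 + h(t)) = 1/(46935 + (81 + 113*(-269/11))) = 1/(46935 + (81 - 30397/11)) = 1/(46935 - 29506/11) = 1/(486779/11) = 11/486779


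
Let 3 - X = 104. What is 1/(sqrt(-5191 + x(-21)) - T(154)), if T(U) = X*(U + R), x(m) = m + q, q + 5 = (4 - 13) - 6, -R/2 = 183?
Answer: -5353/114619744 - I*sqrt(327)/114619744 ≈ -4.6702e-5 - 1.5777e-7*I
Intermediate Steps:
R = -366 (R = -2*183 = -366)
X = -101 (X = 3 - 1*104 = 3 - 104 = -101)
q = -20 (q = -5 + ((4 - 13) - 6) = -5 + (-9 - 6) = -5 - 15 = -20)
x(m) = -20 + m (x(m) = m - 20 = -20 + m)
T(U) = 36966 - 101*U (T(U) = -101*(U - 366) = -101*(-366 + U) = 36966 - 101*U)
1/(sqrt(-5191 + x(-21)) - T(154)) = 1/(sqrt(-5191 + (-20 - 21)) - (36966 - 101*154)) = 1/(sqrt(-5191 - 41) - (36966 - 15554)) = 1/(sqrt(-5232) - 1*21412) = 1/(4*I*sqrt(327) - 21412) = 1/(-21412 + 4*I*sqrt(327))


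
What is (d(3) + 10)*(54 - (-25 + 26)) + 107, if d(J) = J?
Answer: 796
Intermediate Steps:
(d(3) + 10)*(54 - (-25 + 26)) + 107 = (3 + 10)*(54 - (-25 + 26)) + 107 = 13*(54 - 1*1) + 107 = 13*(54 - 1) + 107 = 13*53 + 107 = 689 + 107 = 796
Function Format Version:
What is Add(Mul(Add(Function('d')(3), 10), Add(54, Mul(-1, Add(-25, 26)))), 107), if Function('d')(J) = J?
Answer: 796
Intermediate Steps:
Add(Mul(Add(Function('d')(3), 10), Add(54, Mul(-1, Add(-25, 26)))), 107) = Add(Mul(Add(3, 10), Add(54, Mul(-1, Add(-25, 26)))), 107) = Add(Mul(13, Add(54, Mul(-1, 1))), 107) = Add(Mul(13, Add(54, -1)), 107) = Add(Mul(13, 53), 107) = Add(689, 107) = 796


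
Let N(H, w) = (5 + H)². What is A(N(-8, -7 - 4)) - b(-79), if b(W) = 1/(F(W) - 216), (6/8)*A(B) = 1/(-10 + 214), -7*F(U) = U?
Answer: 2504/219249 ≈ 0.011421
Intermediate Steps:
F(U) = -U/7
A(B) = 1/153 (A(B) = 4/(3*(-10 + 214)) = (4/3)/204 = (4/3)*(1/204) = 1/153)
b(W) = 1/(-216 - W/7) (b(W) = 1/(-W/7 - 216) = 1/(-216 - W/7))
A(N(-8, -7 - 4)) - b(-79) = 1/153 - (-7)/(1512 - 79) = 1/153 - (-7)/1433 = 1/153 - 1*(-7/1433) = 1/153 + 7/1433 = 2504/219249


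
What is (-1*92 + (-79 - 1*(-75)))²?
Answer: 9216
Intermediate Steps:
(-1*92 + (-79 - 1*(-75)))² = (-92 + (-79 + 75))² = (-92 - 4)² = (-96)² = 9216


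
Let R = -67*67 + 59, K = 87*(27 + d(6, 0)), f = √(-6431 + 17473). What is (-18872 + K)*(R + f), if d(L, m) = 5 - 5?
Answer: 73196890 - 16523*√11042 ≈ 7.1461e+7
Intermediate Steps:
d(L, m) = 0
f = √11042 ≈ 105.08
K = 2349 (K = 87*(27 + 0) = 87*27 = 2349)
R = -4430 (R = -4489 + 59 = -4430)
(-18872 + K)*(R + f) = (-18872 + 2349)*(-4430 + √11042) = -16523*(-4430 + √11042) = 73196890 - 16523*√11042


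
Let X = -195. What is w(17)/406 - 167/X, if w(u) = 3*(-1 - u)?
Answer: 28636/39585 ≈ 0.72340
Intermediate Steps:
w(u) = -3 - 3*u
w(17)/406 - 167/X = (-3 - 3*17)/406 - 167/(-195) = (-3 - 51)*(1/406) - 167*(-1/195) = -54*1/406 + 167/195 = -27/203 + 167/195 = 28636/39585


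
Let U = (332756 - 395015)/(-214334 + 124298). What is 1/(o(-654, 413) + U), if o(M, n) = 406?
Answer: 30012/12205625 ≈ 0.0024589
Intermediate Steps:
U = 20753/30012 (U = -62259/(-90036) = -62259*(-1/90036) = 20753/30012 ≈ 0.69149)
1/(o(-654, 413) + U) = 1/(406 + 20753/30012) = 1/(12205625/30012) = 30012/12205625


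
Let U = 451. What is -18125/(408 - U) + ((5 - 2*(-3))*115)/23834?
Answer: 432045645/1024862 ≈ 421.56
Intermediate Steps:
-18125/(408 - U) + ((5 - 2*(-3))*115)/23834 = -18125/(408 - 1*451) + ((5 - 2*(-3))*115)/23834 = -18125/(408 - 451) + ((5 + 6)*115)*(1/23834) = -18125/(-43) + (11*115)*(1/23834) = -18125*(-1/43) + 1265*(1/23834) = 18125/43 + 1265/23834 = 432045645/1024862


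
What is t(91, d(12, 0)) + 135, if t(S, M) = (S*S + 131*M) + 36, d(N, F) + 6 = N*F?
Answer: 7666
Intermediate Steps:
d(N, F) = -6 + F*N (d(N, F) = -6 + N*F = -6 + F*N)
t(S, M) = 36 + S² + 131*M (t(S, M) = (S² + 131*M) + 36 = 36 + S² + 131*M)
t(91, d(12, 0)) + 135 = (36 + 91² + 131*(-6 + 0*12)) + 135 = (36 + 8281 + 131*(-6 + 0)) + 135 = (36 + 8281 + 131*(-6)) + 135 = (36 + 8281 - 786) + 135 = 7531 + 135 = 7666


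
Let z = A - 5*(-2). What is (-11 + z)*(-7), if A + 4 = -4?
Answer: 63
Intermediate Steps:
A = -8 (A = -4 - 4 = -8)
z = 2 (z = -8 - 5*(-2) = -8 + 10 = 2)
(-11 + z)*(-7) = (-11 + 2)*(-7) = -9*(-7) = 63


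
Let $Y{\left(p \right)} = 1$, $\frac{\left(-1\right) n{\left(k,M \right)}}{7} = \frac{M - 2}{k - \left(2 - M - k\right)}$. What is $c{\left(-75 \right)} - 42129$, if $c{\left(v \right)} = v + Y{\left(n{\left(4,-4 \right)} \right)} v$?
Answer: $-42279$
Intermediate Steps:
$n{\left(k,M \right)} = - \frac{7 \left(-2 + M\right)}{-2 + M + 2 k}$ ($n{\left(k,M \right)} = - 7 \frac{M - 2}{k - \left(2 - M - k\right)} = - 7 \frac{-2 + M}{k - \left(2 - M - k\right)} = - 7 \frac{-2 + M}{k + \left(-2 + M + k\right)} = - 7 \frac{-2 + M}{-2 + M + 2 k} = - \frac{7 \left(-2 + M\right)}{-2 + M + 2 k}$)
$c{\left(v \right)} = 2 v$ ($c{\left(v \right)} = v + 1 v = v + v = 2 v$)
$c{\left(-75 \right)} - 42129 = 2 \left(-75\right) - 42129 = -150 - 42129 = -42279$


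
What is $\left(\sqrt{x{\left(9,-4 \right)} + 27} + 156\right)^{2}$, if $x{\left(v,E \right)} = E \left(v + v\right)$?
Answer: $24291 + 936 i \sqrt{5} \approx 24291.0 + 2093.0 i$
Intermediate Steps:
$x{\left(v,E \right)} = 2 E v$ ($x{\left(v,E \right)} = E 2 v = 2 E v$)
$\left(\sqrt{x{\left(9,-4 \right)} + 27} + 156\right)^{2} = \left(\sqrt{2 \left(-4\right) 9 + 27} + 156\right)^{2} = \left(\sqrt{-72 + 27} + 156\right)^{2} = \left(\sqrt{-45} + 156\right)^{2} = \left(3 i \sqrt{5} + 156\right)^{2} = \left(156 + 3 i \sqrt{5}\right)^{2}$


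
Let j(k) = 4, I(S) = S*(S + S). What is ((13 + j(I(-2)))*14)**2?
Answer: 56644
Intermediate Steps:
I(S) = 2*S**2 (I(S) = S*(2*S) = 2*S**2)
((13 + j(I(-2)))*14)**2 = ((13 + 4)*14)**2 = (17*14)**2 = 238**2 = 56644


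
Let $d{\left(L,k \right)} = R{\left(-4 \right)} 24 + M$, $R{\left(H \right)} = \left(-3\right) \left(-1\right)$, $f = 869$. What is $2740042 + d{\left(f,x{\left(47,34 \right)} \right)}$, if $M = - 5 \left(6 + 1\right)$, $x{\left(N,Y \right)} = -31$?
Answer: $2740079$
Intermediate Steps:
$M = -35$ ($M = \left(-5\right) 7 = -35$)
$R{\left(H \right)} = 3$
$d{\left(L,k \right)} = 37$ ($d{\left(L,k \right)} = 3 \cdot 24 - 35 = 72 - 35 = 37$)
$2740042 + d{\left(f,x{\left(47,34 \right)} \right)} = 2740042 + 37 = 2740079$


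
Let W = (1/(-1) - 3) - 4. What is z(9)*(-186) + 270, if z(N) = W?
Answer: 1758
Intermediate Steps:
W = -8 (W = (-1 - 3) - 4 = -4 - 4 = -8)
z(N) = -8
z(9)*(-186) + 270 = -8*(-186) + 270 = 1488 + 270 = 1758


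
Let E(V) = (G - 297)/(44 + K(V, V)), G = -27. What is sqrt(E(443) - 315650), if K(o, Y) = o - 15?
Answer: I*sqrt(4395120158)/118 ≈ 561.83*I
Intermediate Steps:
K(o, Y) = -15 + o
E(V) = -324/(29 + V) (E(V) = (-27 - 297)/(44 + (-15 + V)) = -324/(29 + V))
sqrt(E(443) - 315650) = sqrt(-324/(29 + 443) - 315650) = sqrt(-324/472 - 315650) = sqrt(-324*1/472 - 315650) = sqrt(-81/118 - 315650) = sqrt(-37246781/118) = I*sqrt(4395120158)/118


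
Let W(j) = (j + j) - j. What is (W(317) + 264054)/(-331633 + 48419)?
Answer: -264371/283214 ≈ -0.93347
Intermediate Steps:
W(j) = j (W(j) = 2*j - j = j)
(W(317) + 264054)/(-331633 + 48419) = (317 + 264054)/(-331633 + 48419) = 264371/(-283214) = 264371*(-1/283214) = -264371/283214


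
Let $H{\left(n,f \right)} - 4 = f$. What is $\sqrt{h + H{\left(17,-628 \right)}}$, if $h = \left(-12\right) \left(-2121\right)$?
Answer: $2 \sqrt{6207} \approx 157.57$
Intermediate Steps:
$H{\left(n,f \right)} = 4 + f$
$h = 25452$
$\sqrt{h + H{\left(17,-628 \right)}} = \sqrt{25452 + \left(4 - 628\right)} = \sqrt{25452 - 624} = \sqrt{24828} = 2 \sqrt{6207}$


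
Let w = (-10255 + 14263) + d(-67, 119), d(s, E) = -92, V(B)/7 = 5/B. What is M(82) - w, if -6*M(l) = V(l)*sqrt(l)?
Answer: -3916 - 35*sqrt(82)/492 ≈ -3916.6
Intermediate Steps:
V(B) = 35/B (V(B) = 7*(5/B) = 35/B)
M(l) = -35/(6*sqrt(l)) (M(l) = -35/l*sqrt(l)/6 = -35/(6*sqrt(l)))
w = 3916 (w = (-10255 + 14263) - 92 = 4008 - 92 = 3916)
M(82) - w = -35*sqrt(82)/492 - 1*3916 = -35*sqrt(82)/492 - 3916 = -3916 - 35*sqrt(82)/492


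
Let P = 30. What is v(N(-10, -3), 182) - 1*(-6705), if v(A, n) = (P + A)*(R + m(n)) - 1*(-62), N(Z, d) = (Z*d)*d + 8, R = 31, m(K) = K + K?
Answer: -13773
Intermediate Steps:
m(K) = 2*K
N(Z, d) = 8 + Z*d² (N(Z, d) = Z*d² + 8 = 8 + Z*d²)
v(A, n) = 62 + (30 + A)*(31 + 2*n) (v(A, n) = (30 + A)*(31 + 2*n) - 1*(-62) = (30 + A)*(31 + 2*n) + 62 = 62 + (30 + A)*(31 + 2*n))
v(N(-10, -3), 182) - 1*(-6705) = (992 + 31*(8 - 10*(-3)²) + 60*182 + 2*(8 - 10*(-3)²)*182) - 1*(-6705) = (992 + 31*(8 - 10*9) + 10920 + 2*(8 - 10*9)*182) + 6705 = (992 + 31*(8 - 90) + 10920 + 2*(8 - 90)*182) + 6705 = (992 + 31*(-82) + 10920 + 2*(-82)*182) + 6705 = (992 - 2542 + 10920 - 29848) + 6705 = -20478 + 6705 = -13773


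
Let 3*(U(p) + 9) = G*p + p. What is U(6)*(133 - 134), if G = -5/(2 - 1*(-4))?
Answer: 26/3 ≈ 8.6667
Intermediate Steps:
G = -5/6 (G = -5/(2 + 4) = -5/6 ≈ -0.83333)
U(p) = -9 + p/18 (U(p) = -9 + (-5*p/6 + p)/3 = -9 + (p/6)/3 = -9 + p/18)
U(6)*(133 - 134) = (-9 + (1/18)*6)*(133 - 134) = (-9 + 1/3)*(-1) = -26/3*(-1) = 26/3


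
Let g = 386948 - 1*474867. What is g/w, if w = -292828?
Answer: 87919/292828 ≈ 0.30024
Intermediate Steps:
g = -87919 (g = 386948 - 474867 = -87919)
g/w = -87919/(-292828) = -87919*(-1/292828) = 87919/292828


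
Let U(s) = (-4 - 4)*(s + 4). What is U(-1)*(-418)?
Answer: 10032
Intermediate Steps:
U(s) = -32 - 8*s (U(s) = -8*(4 + s) = -32 - 8*s)
U(-1)*(-418) = (-32 - 8*(-1))*(-418) = (-32 + 8)*(-418) = -24*(-418) = 10032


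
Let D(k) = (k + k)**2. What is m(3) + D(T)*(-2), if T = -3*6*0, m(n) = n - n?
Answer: 0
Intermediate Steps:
m(n) = 0
T = 0 (T = -18*0 = 0)
D(k) = 4*k**2 (D(k) = (2*k)**2 = 4*k**2)
m(3) + D(T)*(-2) = 0 + (4*0**2)*(-2) = 0 + (4*0)*(-2) = 0 + 0*(-2) = 0 + 0 = 0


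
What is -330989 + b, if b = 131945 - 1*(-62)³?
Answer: 39284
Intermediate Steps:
b = 370273 (b = 131945 - 1*(-238328) = 131945 + 238328 = 370273)
-330989 + b = -330989 + 370273 = 39284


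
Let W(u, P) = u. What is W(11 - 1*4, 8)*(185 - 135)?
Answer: 350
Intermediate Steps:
W(11 - 1*4, 8)*(185 - 135) = (11 - 1*4)*(185 - 135) = (11 - 4)*50 = 7*50 = 350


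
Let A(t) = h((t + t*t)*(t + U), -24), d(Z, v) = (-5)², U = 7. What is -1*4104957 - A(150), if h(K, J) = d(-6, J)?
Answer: -4104982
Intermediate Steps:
d(Z, v) = 25
h(K, J) = 25
A(t) = 25
-1*4104957 - A(150) = -1*4104957 - 1*25 = -4104957 - 25 = -4104982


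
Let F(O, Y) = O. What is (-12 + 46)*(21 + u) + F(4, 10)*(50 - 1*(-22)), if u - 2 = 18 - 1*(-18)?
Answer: 2294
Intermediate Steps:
u = 38 (u = 2 + (18 - 1*(-18)) = 2 + (18 + 18) = 2 + 36 = 38)
(-12 + 46)*(21 + u) + F(4, 10)*(50 - 1*(-22)) = (-12 + 46)*(21 + 38) + 4*(50 - 1*(-22)) = 34*59 + 4*(50 + 22) = 2006 + 4*72 = 2006 + 288 = 2294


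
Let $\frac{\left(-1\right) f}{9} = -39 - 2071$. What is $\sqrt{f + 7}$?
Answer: $11 \sqrt{157} \approx 137.83$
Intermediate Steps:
$f = 18990$ ($f = - 9 \left(-39 - 2071\right) = \left(-9\right) \left(-2110\right) = 18990$)
$\sqrt{f + 7} = \sqrt{18990 + 7} = \sqrt{18997} = 11 \sqrt{157}$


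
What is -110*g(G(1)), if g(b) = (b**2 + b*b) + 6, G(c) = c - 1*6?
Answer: -6160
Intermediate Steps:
G(c) = -6 + c (G(c) = c - 6 = -6 + c)
g(b) = 6 + 2*b**2 (g(b) = (b**2 + b**2) + 6 = 2*b**2 + 6 = 6 + 2*b**2)
-110*g(G(1)) = -110*(6 + 2*(-6 + 1)**2) = -110*(6 + 2*(-5)**2) = -110*(6 + 2*25) = -110*(6 + 50) = -110*56 = -6160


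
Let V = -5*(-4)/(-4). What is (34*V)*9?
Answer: -1530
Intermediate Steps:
V = -5 (V = 20*(-¼) = -5)
(34*V)*9 = (34*(-5))*9 = -170*9 = -1530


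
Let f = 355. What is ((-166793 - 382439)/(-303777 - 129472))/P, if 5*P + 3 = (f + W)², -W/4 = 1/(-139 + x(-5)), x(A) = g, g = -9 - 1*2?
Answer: 7723575000/153582493032623 ≈ 5.0289e-5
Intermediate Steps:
g = -11 (g = -9 - 2 = -11)
x(A) = -11
W = 2/75 (W = -4/(-139 - 11) = -4/(-150) = -4*(-1/150) = 2/75 ≈ 0.026667)
P = 708980254/28125 (P = -⅗ + (355 + 2/75)²/5 = -⅗ + (26627/75)²/5 = -⅗ + (⅕)*(708997129/5625) = -⅗ + 708997129/28125 = 708980254/28125 ≈ 25208.)
((-166793 - 382439)/(-303777 - 129472))/P = ((-166793 - 382439)/(-303777 - 129472))/(708980254/28125) = -549232/(-433249)*(28125/708980254) = -549232*(-1/433249)*(28125/708980254) = (549232/433249)*(28125/708980254) = 7723575000/153582493032623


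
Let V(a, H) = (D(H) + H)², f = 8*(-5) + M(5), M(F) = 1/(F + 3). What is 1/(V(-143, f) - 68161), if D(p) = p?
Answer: -16/988815 ≈ -1.6181e-5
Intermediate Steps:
M(F) = 1/(3 + F)
f = -319/8 (f = 8*(-5) + 1/(3 + 5) = -40 + 1/8 = -40 + ⅛ = -319/8 ≈ -39.875)
V(a, H) = 4*H² (V(a, H) = (H + H)² = (2*H)² = 4*H²)
1/(V(-143, f) - 68161) = 1/(4*(-319/8)² - 68161) = 1/(4*(101761/64) - 68161) = 1/(101761/16 - 68161) = 1/(-988815/16) = -16/988815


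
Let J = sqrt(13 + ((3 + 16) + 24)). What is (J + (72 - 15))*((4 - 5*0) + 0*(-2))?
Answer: 228 + 8*sqrt(14) ≈ 257.93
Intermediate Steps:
J = 2*sqrt(14) (J = sqrt(13 + (19 + 24)) = sqrt(13 + 43) = sqrt(56) = 2*sqrt(14) ≈ 7.4833)
(J + (72 - 15))*((4 - 5*0) + 0*(-2)) = (2*sqrt(14) + (72 - 15))*((4 - 5*0) + 0*(-2)) = (2*sqrt(14) + 57)*((4 + 0) + 0) = (57 + 2*sqrt(14))*(4 + 0) = (57 + 2*sqrt(14))*4 = 228 + 8*sqrt(14)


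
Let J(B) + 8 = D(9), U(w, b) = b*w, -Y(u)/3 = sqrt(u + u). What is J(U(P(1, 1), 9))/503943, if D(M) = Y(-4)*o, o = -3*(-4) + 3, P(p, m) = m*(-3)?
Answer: -8/503943 - 30*I*sqrt(2)/167981 ≈ -1.5875e-5 - 0.00025257*I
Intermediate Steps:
P(p, m) = -3*m
o = 15 (o = 12 + 3 = 15)
Y(u) = -3*sqrt(2)*sqrt(u) (Y(u) = -3*sqrt(u + u) = -3*sqrt(2)*sqrt(u))
D(M) = -90*I*sqrt(2) (D(M) = -3*sqrt(2)*sqrt(-4)*15 = -3*sqrt(2)*2*I*15 = -6*I*sqrt(2)*15 = -90*I*sqrt(2))
J(B) = -8 - 90*I*sqrt(2)
J(U(P(1, 1), 9))/503943 = (-8 - 90*I*sqrt(2))/503943 = (-8 - 90*I*sqrt(2))*(1/503943) = -8/503943 - 30*I*sqrt(2)/167981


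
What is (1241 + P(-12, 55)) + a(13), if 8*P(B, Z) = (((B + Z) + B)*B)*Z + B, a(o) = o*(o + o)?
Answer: -980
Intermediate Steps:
a(o) = 2*o**2 (a(o) = o*(2*o) = 2*o**2)
P(B, Z) = B/8 + B*Z*(Z + 2*B)/8 (P(B, Z) = ((((B + Z) + B)*B)*Z + B)/8 = (((Z + 2*B)*B)*Z + B)/8 = ((B*(Z + 2*B))*Z + B)/8 = (B*Z*(Z + 2*B) + B)/8 = (B + B*Z*(Z + 2*B))/8 = B/8 + B*Z*(Z + 2*B)/8)
(1241 + P(-12, 55)) + a(13) = (1241 + (1/8)*(-12)*(1 + 55**2 + 2*(-12)*55)) + 2*13**2 = (1241 + (1/8)*(-12)*(1 + 3025 - 1320)) + 2*169 = (1241 + (1/8)*(-12)*1706) + 338 = (1241 - 2559) + 338 = -1318 + 338 = -980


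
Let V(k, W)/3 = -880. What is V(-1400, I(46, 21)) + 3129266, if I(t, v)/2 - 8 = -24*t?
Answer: 3126626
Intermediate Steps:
I(t, v) = 16 - 48*t (I(t, v) = 16 + 2*(-24*t) = 16 - 48*t)
V(k, W) = -2640 (V(k, W) = 3*(-880) = -2640)
V(-1400, I(46, 21)) + 3129266 = -2640 + 3129266 = 3126626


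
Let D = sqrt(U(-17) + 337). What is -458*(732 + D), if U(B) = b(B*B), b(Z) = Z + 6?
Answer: -335256 - 916*sqrt(158) ≈ -3.4677e+5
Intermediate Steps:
b(Z) = 6 + Z
U(B) = 6 + B**2 (U(B) = 6 + B*B = 6 + B**2)
D = 2*sqrt(158) (D = sqrt((6 + (-17)**2) + 337) = sqrt((6 + 289) + 337) = sqrt(295 + 337) = sqrt(632) = 2*sqrt(158) ≈ 25.140)
-458*(732 + D) = -458*(732 + 2*sqrt(158)) = -335256 - 916*sqrt(158)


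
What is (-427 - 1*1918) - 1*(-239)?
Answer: -2106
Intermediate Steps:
(-427 - 1*1918) - 1*(-239) = (-427 - 1918) + 239 = -2345 + 239 = -2106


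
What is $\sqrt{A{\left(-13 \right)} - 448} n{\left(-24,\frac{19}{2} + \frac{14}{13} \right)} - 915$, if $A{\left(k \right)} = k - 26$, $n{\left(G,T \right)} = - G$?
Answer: $-915 + 24 i \sqrt{487} \approx -915.0 + 529.63 i$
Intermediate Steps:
$A{\left(k \right)} = -26 + k$
$\sqrt{A{\left(-13 \right)} - 448} n{\left(-24,\frac{19}{2} + \frac{14}{13} \right)} - 915 = \sqrt{\left(-26 - 13\right) - 448} \left(\left(-1\right) \left(-24\right)\right) - 915 = \sqrt{-39 - 448} \cdot 24 - 915 = \sqrt{-487} \cdot 24 - 915 = i \sqrt{487} \cdot 24 - 915 = 24 i \sqrt{487} - 915 = -915 + 24 i \sqrt{487}$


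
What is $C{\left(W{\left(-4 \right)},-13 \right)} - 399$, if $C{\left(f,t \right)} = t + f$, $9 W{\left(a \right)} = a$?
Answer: $- \frac{3712}{9} \approx -412.44$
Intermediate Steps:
$W{\left(a \right)} = \frac{a}{9}$
$C{\left(f,t \right)} = f + t$
$C{\left(W{\left(-4 \right)},-13 \right)} - 399 = \left(\frac{1}{9} \left(-4\right) - 13\right) - 399 = \left(- \frac{4}{9} - 13\right) - 399 = - \frac{121}{9} - 399 = - \frac{3712}{9}$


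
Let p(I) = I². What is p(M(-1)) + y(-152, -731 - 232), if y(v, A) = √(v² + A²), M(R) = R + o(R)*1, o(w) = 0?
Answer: 1 + √950473 ≈ 975.92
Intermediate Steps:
M(R) = R (M(R) = R + 0*1 = R + 0 = R)
y(v, A) = √(A² + v²)
p(M(-1)) + y(-152, -731 - 232) = (-1)² + √((-731 - 232)² + (-152)²) = 1 + √((-963)² + 23104) = 1 + √(927369 + 23104) = 1 + √950473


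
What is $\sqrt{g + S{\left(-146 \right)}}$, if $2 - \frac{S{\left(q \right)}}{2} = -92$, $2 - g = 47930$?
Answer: $2 i \sqrt{11935} \approx 218.49 i$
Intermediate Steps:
$g = -47928$ ($g = 2 - 47930 = -47928$)
$S{\left(q \right)} = 188$ ($S{\left(q \right)} = 4 - -184 = 4 + 184 = 188$)
$\sqrt{g + S{\left(-146 \right)}} = \sqrt{-47928 + 188} = \sqrt{-47740} = 2 i \sqrt{11935}$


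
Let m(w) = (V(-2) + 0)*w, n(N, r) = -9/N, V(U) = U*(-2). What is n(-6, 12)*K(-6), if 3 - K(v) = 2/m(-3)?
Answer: 19/4 ≈ 4.7500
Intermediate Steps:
V(U) = -2*U
m(w) = 4*w (m(w) = (-2*(-2) + 0)*w = (4 + 0)*w = 4*w)
K(v) = 19/6 (K(v) = 3 - 2/(4*(-3)) = 3 - 2/(-12) = 3 - 2*(-1)/12 = 3 - 1*(-⅙) = 3 + ⅙ = 19/6)
n(-6, 12)*K(-6) = -9/(-6)*(19/6) = -9*(-⅙)*(19/6) = (3/2)*(19/6) = 19/4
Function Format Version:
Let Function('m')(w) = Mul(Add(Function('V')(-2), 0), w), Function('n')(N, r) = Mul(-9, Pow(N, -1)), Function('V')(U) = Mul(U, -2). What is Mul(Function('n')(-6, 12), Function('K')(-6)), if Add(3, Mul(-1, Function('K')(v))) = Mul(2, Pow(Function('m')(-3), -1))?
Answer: Rational(19, 4) ≈ 4.7500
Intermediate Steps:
Function('V')(U) = Mul(-2, U)
Function('m')(w) = Mul(4, w) (Function('m')(w) = Mul(Add(Mul(-2, -2), 0), w) = Mul(Add(4, 0), w) = Mul(4, w))
Function('K')(v) = Rational(19, 6) (Function('K')(v) = Add(3, Mul(-1, Mul(2, Pow(Mul(4, -3), -1)))) = Add(3, Mul(-1, Mul(2, Pow(-12, -1)))) = Add(3, Mul(-1, Mul(2, Rational(-1, 12)))) = Add(3, Mul(-1, Rational(-1, 6))) = Add(3, Rational(1, 6)) = Rational(19, 6))
Mul(Function('n')(-6, 12), Function('K')(-6)) = Mul(Mul(-9, Pow(-6, -1)), Rational(19, 6)) = Mul(Mul(-9, Rational(-1, 6)), Rational(19, 6)) = Mul(Rational(3, 2), Rational(19, 6)) = Rational(19, 4)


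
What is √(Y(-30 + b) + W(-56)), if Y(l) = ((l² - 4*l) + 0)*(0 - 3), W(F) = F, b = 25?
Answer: I*√191 ≈ 13.82*I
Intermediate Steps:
Y(l) = -3*l² + 12*l (Y(l) = (l² - 4*l)*(-3) = -3*l² + 12*l)
√(Y(-30 + b) + W(-56)) = √(3*(-30 + 25)*(4 - (-30 + 25)) - 56) = √(3*(-5)*(4 - 1*(-5)) - 56) = √(3*(-5)*(4 + 5) - 56) = √(3*(-5)*9 - 56) = √(-135 - 56) = √(-191) = I*√191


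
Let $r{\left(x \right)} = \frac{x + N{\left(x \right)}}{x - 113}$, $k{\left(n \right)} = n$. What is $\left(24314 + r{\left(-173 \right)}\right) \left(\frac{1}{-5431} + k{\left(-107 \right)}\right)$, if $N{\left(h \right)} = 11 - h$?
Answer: $- \frac{183680649117}{70603} \approx -2.6016 \cdot 10^{6}$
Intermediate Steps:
$r{\left(x \right)} = \frac{11}{-113 + x}$ ($r{\left(x \right)} = \frac{x - \left(-11 + x\right)}{x - 113} = \frac{11}{-113 + x}$)
$\left(24314 + r{\left(-173 \right)}\right) \left(\frac{1}{-5431} + k{\left(-107 \right)}\right) = \left(24314 + \frac{11}{-113 - 173}\right) \left(\frac{1}{-5431} - 107\right) = \left(24314 + \frac{11}{-286}\right) \left(- \frac{1}{5431} - 107\right) = \left(24314 + 11 \left(- \frac{1}{286}\right)\right) \left(- \frac{581118}{5431}\right) = \left(24314 - \frac{1}{26}\right) \left(- \frac{581118}{5431}\right) = \frac{632163}{26} \left(- \frac{581118}{5431}\right) = - \frac{183680649117}{70603}$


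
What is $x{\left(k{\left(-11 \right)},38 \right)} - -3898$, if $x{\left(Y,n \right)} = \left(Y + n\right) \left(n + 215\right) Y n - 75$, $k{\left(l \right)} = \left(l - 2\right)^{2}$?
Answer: $336330385$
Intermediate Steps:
$k{\left(l \right)} = \left(-2 + l\right)^{2}$
$x{\left(Y,n \right)} = -75 + Y n \left(215 + n\right) \left(Y + n\right)$ ($x{\left(Y,n \right)} = \left(Y + n\right) \left(215 + n\right) Y n - 75 = \left(215 + n\right) \left(Y + n\right) Y n - 75 = Y \left(215 + n\right) \left(Y + n\right) n - 75 = Y n \left(215 + n\right) \left(Y + n\right) - 75 = -75 + Y n \left(215 + n\right) \left(Y + n\right)$)
$x{\left(k{\left(-11 \right)},38 \right)} - -3898 = \left(-75 + \left(-2 - 11\right)^{2} \cdot 38^{3} + \left(\left(-2 - 11\right)^{2}\right)^{2} \cdot 38^{2} + 215 \left(-2 - 11\right)^{2} \cdot 38^{2} + 215 \cdot 38 \left(\left(-2 - 11\right)^{2}\right)^{2}\right) - -3898 = \left(-75 + \left(-13\right)^{2} \cdot 54872 + \left(\left(-13\right)^{2}\right)^{2} \cdot 1444 + 215 \left(-13\right)^{2} \cdot 1444 + 215 \cdot 38 \left(\left(-13\right)^{2}\right)^{2}\right) + 3898 = \left(-75 + 169 \cdot 54872 + 169^{2} \cdot 1444 + 215 \cdot 169 \cdot 1444 + 215 \cdot 38 \cdot 169^{2}\right) + 3898 = \left(-75 + 9273368 + 28561 \cdot 1444 + 52467740 + 215 \cdot 38 \cdot 28561\right) + 3898 = \left(-75 + 9273368 + 41242084 + 52467740 + 233343370\right) + 3898 = 336326487 + 3898 = 336330385$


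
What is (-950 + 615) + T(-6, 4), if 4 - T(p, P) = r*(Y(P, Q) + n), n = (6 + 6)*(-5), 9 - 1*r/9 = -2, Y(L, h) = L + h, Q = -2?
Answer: 5411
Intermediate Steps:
r = 99 (r = 81 - 9*(-2) = 81 + 18 = 99)
n = -60 (n = 12*(-5) = -60)
T(p, P) = 6142 - 99*P (T(p, P) = 4 - 99*((P - 2) - 60) = 4 - 99*((-2 + P) - 60) = 4 - 99*(-62 + P) = 4 - (-6138 + 99*P) = 4 + (6138 - 99*P) = 6142 - 99*P)
(-950 + 615) + T(-6, 4) = (-950 + 615) + (6142 - 99*4) = -335 + (6142 - 396) = -335 + 5746 = 5411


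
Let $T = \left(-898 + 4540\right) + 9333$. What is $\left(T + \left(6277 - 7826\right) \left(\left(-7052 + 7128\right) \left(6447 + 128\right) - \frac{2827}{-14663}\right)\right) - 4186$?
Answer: $- \frac{1031777737256}{1333} \approx -7.7403 \cdot 10^{8}$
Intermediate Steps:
$T = 12975$ ($T = 3642 + 9333 = 12975$)
$\left(T + \left(6277 - 7826\right) \left(\left(-7052 + 7128\right) \left(6447 + 128\right) - \frac{2827}{-14663}\right)\right) - 4186 = \left(12975 + \left(6277 - 7826\right) \left(\left(-7052 + 7128\right) \left(6447 + 128\right) - \frac{2827}{-14663}\right)\right) - 4186 = \left(12975 - 1549 \left(76 \cdot 6575 - - \frac{257}{1333}\right)\right) - 4186 = \left(12975 - 1549 \left(499700 + \frac{257}{1333}\right)\right) - 4186 = \left(12975 - \frac{1031789452993}{1333}\right) - 4186 = - \frac{1031772157318}{1333} - 4186 = - \frac{1031777737256}{1333}$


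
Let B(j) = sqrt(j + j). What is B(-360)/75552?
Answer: I*sqrt(5)/6296 ≈ 0.00035516*I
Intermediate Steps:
B(j) = sqrt(2)*sqrt(j) (B(j) = sqrt(2*j) = sqrt(2)*sqrt(j))
B(-360)/75552 = (sqrt(2)*sqrt(-360))/75552 = (sqrt(2)*(6*I*sqrt(10)))*(1/75552) = (12*I*sqrt(5))*(1/75552) = I*sqrt(5)/6296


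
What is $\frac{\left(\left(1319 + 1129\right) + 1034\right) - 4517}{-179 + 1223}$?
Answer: $- \frac{115}{116} \approx -0.99138$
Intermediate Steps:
$\frac{\left(\left(1319 + 1129\right) + 1034\right) - 4517}{-179 + 1223} = \frac{\left(2448 + 1034\right) - 4517}{1044} = \left(3482 - 4517\right) \frac{1}{1044} = \left(-1035\right) \frac{1}{1044} = - \frac{115}{116}$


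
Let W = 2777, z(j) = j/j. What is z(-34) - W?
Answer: -2776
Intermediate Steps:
z(j) = 1
z(-34) - W = 1 - 1*2777 = 1 - 2777 = -2776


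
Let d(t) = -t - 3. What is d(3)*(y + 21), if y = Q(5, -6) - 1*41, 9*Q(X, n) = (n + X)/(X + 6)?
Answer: 3962/33 ≈ 120.06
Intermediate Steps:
Q(X, n) = (X + n)/(9*(6 + X)) (Q(X, n) = ((n + X)/(X + 6))/9 = ((X + n)/(6 + X))/9 = (X + n)/(9*(6 + X)))
y = -4060/99 (y = (5 - 6)/(9*(6 + 5)) - 1*41 = (1/9)*(-1)/11 - 41 = (1/9)*(1/11)*(-1) - 41 = -1/99 - 41 = -4060/99 ≈ -41.010)
d(t) = -3 - t
d(3)*(y + 21) = (-3 - 1*3)*(-4060/99 + 21) = (-3 - 3)*(-1981/99) = -6*(-1981/99) = 3962/33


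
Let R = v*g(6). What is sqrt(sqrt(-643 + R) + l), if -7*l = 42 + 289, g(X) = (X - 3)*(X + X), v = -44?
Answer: sqrt(-2317 + 49*I*sqrt(2227))/7 ≈ 3.1241 + 7.5528*I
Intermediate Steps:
g(X) = 2*X*(-3 + X) (g(X) = (-3 + X)*(2*X) = 2*X*(-3 + X))
l = -331/7 (l = -(42 + 289)/7 = -1/7*331 = -331/7 ≈ -47.286)
R = -1584 (R = -88*6*(-3 + 6) = -88*6*3 = -44*36 = -1584)
sqrt(sqrt(-643 + R) + l) = sqrt(sqrt(-643 - 1584) - 331/7) = sqrt(sqrt(-2227) - 331/7) = sqrt(I*sqrt(2227) - 331/7) = sqrt(-331/7 + I*sqrt(2227))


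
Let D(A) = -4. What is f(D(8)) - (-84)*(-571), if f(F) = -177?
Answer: -48141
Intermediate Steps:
f(D(8)) - (-84)*(-571) = -177 - (-84)*(-571) = -177 - 1*47964 = -177 - 47964 = -48141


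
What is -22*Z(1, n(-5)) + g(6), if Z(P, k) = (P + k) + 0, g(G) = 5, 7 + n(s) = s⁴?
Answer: -13613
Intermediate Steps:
n(s) = -7 + s⁴
Z(P, k) = P + k
-22*Z(1, n(-5)) + g(6) = -22*(1 + (-7 + (-5)⁴)) + 5 = -22*(1 + (-7 + 625)) + 5 = -22*(1 + 618) + 5 = -22*619 + 5 = -13618 + 5 = -13613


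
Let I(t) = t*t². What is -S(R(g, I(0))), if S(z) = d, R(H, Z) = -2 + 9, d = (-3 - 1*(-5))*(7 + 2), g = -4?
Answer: -18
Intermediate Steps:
I(t) = t³
d = 18 (d = (-3 + 5)*9 = 2*9 = 18)
R(H, Z) = 7
S(z) = 18
-S(R(g, I(0))) = -1*18 = -18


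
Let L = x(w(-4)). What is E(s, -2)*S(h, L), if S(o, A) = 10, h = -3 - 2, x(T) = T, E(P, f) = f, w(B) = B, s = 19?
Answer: -20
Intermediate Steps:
L = -4
h = -5
E(s, -2)*S(h, L) = -2*10 = -20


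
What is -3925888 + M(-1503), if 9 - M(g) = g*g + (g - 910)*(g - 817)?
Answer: -11783048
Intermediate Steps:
M(g) = 9 - g² - (-910 + g)*(-817 + g) (M(g) = 9 - (g*g + (g - 910)*(g - 817)) = 9 - (g² + (-910 + g)*(-817 + g)) = 9 + (-g² - (-910 + g)*(-817 + g)) = 9 - g² - (-910 + g)*(-817 + g))
-3925888 + M(-1503) = -3925888 + (-743461 - 2*(-1503)² + 1727*(-1503)) = -3925888 + (-743461 - 2*2259009 - 2595681) = -3925888 + (-743461 - 4518018 - 2595681) = -3925888 - 7857160 = -11783048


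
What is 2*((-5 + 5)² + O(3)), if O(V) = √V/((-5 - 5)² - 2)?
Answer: √3/49 ≈ 0.035348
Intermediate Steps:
O(V) = √V/98 (O(V) = √V/((-10)² - 2) = √V/(100 - 2) = √V/98)
2*((-5 + 5)² + O(3)) = 2*((-5 + 5)² + √3/98) = 2*(0² + √3/98) = 2*(0 + √3/98) = 2*(√3/98) = √3/49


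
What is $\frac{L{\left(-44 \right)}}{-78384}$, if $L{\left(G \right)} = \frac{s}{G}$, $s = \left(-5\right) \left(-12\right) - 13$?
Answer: $\frac{47}{3448896} \approx 1.3628 \cdot 10^{-5}$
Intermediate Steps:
$s = 47$ ($s = 60 - 13 = 47$)
$L{\left(G \right)} = \frac{47}{G}$
$\frac{L{\left(-44 \right)}}{-78384} = \frac{47 \frac{1}{-44}}{-78384} = 47 \left(- \frac{1}{44}\right) \left(- \frac{1}{78384}\right) = \left(- \frac{47}{44}\right) \left(- \frac{1}{78384}\right) = \frac{47}{3448896}$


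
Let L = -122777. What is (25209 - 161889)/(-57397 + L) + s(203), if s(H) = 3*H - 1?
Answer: 18280412/30029 ≈ 608.76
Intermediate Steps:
s(H) = -1 + 3*H
(25209 - 161889)/(-57397 + L) + s(203) = (25209 - 161889)/(-57397 - 122777) + (-1 + 3*203) = -136680/(-180174) + (-1 + 609) = -136680*(-1/180174) + 608 = 22780/30029 + 608 = 18280412/30029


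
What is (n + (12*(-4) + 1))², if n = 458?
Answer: 168921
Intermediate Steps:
(n + (12*(-4) + 1))² = (458 + (12*(-4) + 1))² = (458 + (-48 + 1))² = (458 - 47)² = 411² = 168921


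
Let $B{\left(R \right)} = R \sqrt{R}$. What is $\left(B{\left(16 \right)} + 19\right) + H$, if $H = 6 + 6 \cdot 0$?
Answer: $89$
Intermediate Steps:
$B{\left(R \right)} = R^{\frac{3}{2}}$
$H = 6$ ($H = 6 + 0 = 6$)
$\left(B{\left(16 \right)} + 19\right) + H = \left(16^{\frac{3}{2}} + 19\right) + 6 = \left(64 + 19\right) + 6 = 83 + 6 = 89$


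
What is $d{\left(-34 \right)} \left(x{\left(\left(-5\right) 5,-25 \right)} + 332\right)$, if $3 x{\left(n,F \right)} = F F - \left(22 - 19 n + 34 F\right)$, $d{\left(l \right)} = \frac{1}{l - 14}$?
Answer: $- \frac{329}{24} \approx -13.708$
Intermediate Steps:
$d{\left(l \right)} = \frac{1}{-14 + l}$
$x{\left(n,F \right)} = - \frac{22}{3} - \frac{34 F}{3} + \frac{F^{2}}{3} + \frac{19 n}{3}$ ($x{\left(n,F \right)} = \frac{F F - \left(22 - 19 n + 34 F\right)}{3} = \frac{F^{2} - \left(22 - 19 n + 34 F\right)}{3} = \frac{-22 + F^{2} - 34 F + 19 n}{3} = - \frac{22}{3} - \frac{34 F}{3} + \frac{F^{2}}{3} + \frac{19 n}{3}$)
$d{\left(-34 \right)} \left(x{\left(\left(-5\right) 5,-25 \right)} + 332\right) = \frac{\left(- \frac{22}{3} - - \frac{850}{3} + \frac{\left(-25\right)^{2}}{3} + \frac{19 \left(\left(-5\right) 5\right)}{3}\right) + 332}{-14 - 34} = \frac{\left(- \frac{22}{3} + \frac{850}{3} + \frac{1}{3} \cdot 625 + \frac{19}{3} \left(-25\right)\right) + 332}{-48} = - \frac{\left(- \frac{22}{3} + \frac{850}{3} + \frac{625}{3} - \frac{475}{3}\right) + 332}{48} = - \frac{326 + 332}{48} = \left(- \frac{1}{48}\right) 658 = - \frac{329}{24}$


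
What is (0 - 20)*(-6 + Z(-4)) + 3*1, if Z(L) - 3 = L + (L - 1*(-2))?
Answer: 183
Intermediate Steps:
Z(L) = 5 + 2*L (Z(L) = 3 + (L + (L - 1*(-2))) = 3 + (L + (L + 2)) = 3 + (L + (2 + L)) = 3 + (2 + 2*L) = 5 + 2*L)
(0 - 20)*(-6 + Z(-4)) + 3*1 = (0 - 20)*(-6 + (5 + 2*(-4))) + 3*1 = -20*(-6 + (5 - 8)) + 3 = -20*(-6 - 3) + 3 = -20*(-9) + 3 = 180 + 3 = 183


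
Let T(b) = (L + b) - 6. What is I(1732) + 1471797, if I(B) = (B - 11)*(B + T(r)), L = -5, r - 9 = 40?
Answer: 4517967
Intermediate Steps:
r = 49 (r = 9 + 40 = 49)
T(b) = -11 + b (T(b) = (-5 + b) - 6 = -11 + b)
I(B) = (-11 + B)*(38 + B) (I(B) = (B - 11)*(B + (-11 + 49)) = (-11 + B)*(B + 38) = (-11 + B)*(38 + B))
I(1732) + 1471797 = (-418 + 1732² + 27*1732) + 1471797 = (-418 + 2999824 + 46764) + 1471797 = 3046170 + 1471797 = 4517967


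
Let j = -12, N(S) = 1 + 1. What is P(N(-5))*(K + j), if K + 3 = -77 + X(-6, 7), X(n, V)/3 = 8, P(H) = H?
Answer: -136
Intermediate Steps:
N(S) = 2
X(n, V) = 24 (X(n, V) = 3*8 = 24)
K = -56 (K = -3 + (-77 + 24) = -3 - 53 = -56)
P(N(-5))*(K + j) = 2*(-56 - 12) = 2*(-68) = -136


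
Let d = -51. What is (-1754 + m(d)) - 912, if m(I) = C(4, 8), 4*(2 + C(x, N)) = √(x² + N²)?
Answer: -2668 + √5 ≈ -2665.8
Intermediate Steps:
C(x, N) = -2 + √(N² + x²)/4 (C(x, N) = -2 + √(x² + N²)/4 = -2 + √(N² + x²)/4)
m(I) = -2 + √5 (m(I) = -2 + √(8² + 4²)/4 = -2 + √(64 + 16)/4 = -2 + √80/4 = -2 + (4*√5)/4 = -2 + √5)
(-1754 + m(d)) - 912 = (-1754 + (-2 + √5)) - 912 = (-1756 + √5) - 912 = -2668 + √5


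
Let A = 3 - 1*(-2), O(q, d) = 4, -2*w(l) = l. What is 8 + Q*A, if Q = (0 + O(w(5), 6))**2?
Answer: 88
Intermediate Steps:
w(l) = -l/2
Q = 16 (Q = (0 + 4)**2 = 4**2 = 16)
A = 5 (A = 3 + 2 = 5)
8 + Q*A = 8 + 16*5 = 8 + 80 = 88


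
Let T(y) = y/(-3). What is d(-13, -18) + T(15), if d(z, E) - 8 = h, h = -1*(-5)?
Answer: 8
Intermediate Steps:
T(y) = -y/3 (T(y) = y*(-1/3) = -y/3)
h = 5
d(z, E) = 13 (d(z, E) = 8 + 5 = 13)
d(-13, -18) + T(15) = 13 - 1/3*15 = 13 - 5 = 8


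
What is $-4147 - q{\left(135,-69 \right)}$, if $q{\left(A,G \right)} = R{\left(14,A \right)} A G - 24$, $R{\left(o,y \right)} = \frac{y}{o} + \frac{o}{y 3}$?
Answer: $\frac{1204311}{14} \approx 86022.0$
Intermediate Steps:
$R{\left(o,y \right)} = \frac{y}{o} + \frac{o}{3 y}$
$q{\left(A,G \right)} = -24 + A G \left(\frac{A}{14} + \frac{14}{3 A}\right)$ ($q{\left(A,G \right)} = \left(\frac{A}{14} + \frac{1}{3} \cdot 14 \frac{1}{A}\right) A G - 24 = \left(A \frac{1}{14} + \frac{14}{3 A}\right) A G - 24 = \left(\frac{A}{14} + \frac{14}{3 A}\right) A G - 24 = A \left(\frac{A}{14} + \frac{14}{3 A}\right) G - 24 = A G \left(\frac{A}{14} + \frac{14}{3 A}\right) - 24 = -24 + A G \left(\frac{A}{14} + \frac{14}{3 A}\right)$)
$-4147 - q{\left(135,-69 \right)} = -4147 - \left(-24 + \frac{1}{42} \left(-69\right) \left(196 + 3 \cdot 135^{2}\right)\right) = -4147 - \left(-24 + \frac{1}{42} \left(-69\right) \left(196 + 3 \cdot 18225\right)\right) = -4147 - \left(-24 + \frac{1}{42} \left(-69\right) \left(196 + 54675\right)\right) = -4147 - \left(-24 + \frac{1}{42} \left(-69\right) 54871\right) = -4147 - \left(-24 - \frac{1262033}{14}\right) = -4147 - - \frac{1262369}{14} = -4147 + \frac{1262369}{14} = \frac{1204311}{14}$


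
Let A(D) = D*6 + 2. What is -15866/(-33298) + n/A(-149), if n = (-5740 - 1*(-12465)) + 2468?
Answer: -145978021/14850908 ≈ -9.8296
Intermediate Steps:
n = 9193 (n = (-5740 + 12465) + 2468 = 6725 + 2468 = 9193)
A(D) = 2 + 6*D (A(D) = 6*D + 2 = 2 + 6*D)
-15866/(-33298) + n/A(-149) = -15866/(-33298) + 9193/(2 + 6*(-149)) = -15866*(-1/33298) + 9193/(2 - 894) = 7933/16649 + 9193/(-892) = 7933/16649 + 9193*(-1/892) = 7933/16649 - 9193/892 = -145978021/14850908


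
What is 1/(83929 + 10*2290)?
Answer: 1/106829 ≈ 9.3608e-6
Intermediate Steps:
1/(83929 + 10*2290) = 1/(83929 + 22900) = 1/106829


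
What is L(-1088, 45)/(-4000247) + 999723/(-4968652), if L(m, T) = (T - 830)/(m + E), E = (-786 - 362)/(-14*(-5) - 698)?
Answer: -35893146064478531/178389805818339804 ≈ -0.20121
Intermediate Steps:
E = 287/157 (E = -1148/(70 - 698) = -1148/(-628) = -1148*(-1/628) = 287/157 ≈ 1.8280)
L(m, T) = (-830 + T)/(287/157 + m) (L(m, T) = (T - 830)/(m + 287/157) = (-830 + T)/(287/157 + m))
L(-1088, 45)/(-4000247) + 999723/(-4968652) = (157*(-830 + 45)/(287 + 157*(-1088)))/(-4000247) + 999723/(-4968652) = (157*(-785)/(287 - 170816))*(-1/4000247) + 999723*(-1/4968652) = (157*(-785)/(-170529))*(-1/4000247) - 52617/261508 = (157*(-1/170529)*(-785))*(-1/4000247) - 52617/261508 = (123245/170529)*(-1/4000247) - 52617/261508 = -123245/682158120663 - 52617/261508 = -35893146064478531/178389805818339804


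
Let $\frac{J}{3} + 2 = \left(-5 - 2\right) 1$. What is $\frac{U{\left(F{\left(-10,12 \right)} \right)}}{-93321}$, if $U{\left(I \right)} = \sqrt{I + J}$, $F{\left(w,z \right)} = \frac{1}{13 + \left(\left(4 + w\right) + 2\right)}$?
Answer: $- \frac{11 i \sqrt{2}}{279963} \approx - 5.5566 \cdot 10^{-5} i$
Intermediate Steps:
$F{\left(w,z \right)} = \frac{1}{19 + w}$ ($F{\left(w,z \right)} = \frac{1}{13 + \left(6 + w\right)} = \frac{1}{19 + w}$)
$J = -27$ ($J = -6 + 3 \left(-5 - 2\right) 1 = -6 + 3 \left(\left(-7\right) 1\right) = -6 + 3 \left(-7\right) = -6 - 21 = -27$)
$U{\left(I \right)} = \sqrt{-27 + I}$ ($U{\left(I \right)} = \sqrt{I - 27} = \sqrt{-27 + I}$)
$\frac{U{\left(F{\left(-10,12 \right)} \right)}}{-93321} = \frac{\sqrt{-27 + \frac{1}{19 - 10}}}{-93321} = \sqrt{-27 + \frac{1}{9}} \left(- \frac{1}{93321}\right) = \sqrt{- \frac{242}{9}} \left(- \frac{1}{93321}\right) = \frac{11 i \sqrt{2}}{3} \left(- \frac{1}{93321}\right) = - \frac{11 i \sqrt{2}}{279963}$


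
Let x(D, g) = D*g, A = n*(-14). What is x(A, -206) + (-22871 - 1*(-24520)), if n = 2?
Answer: 7417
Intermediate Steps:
A = -28 (A = 2*(-14) = -28)
x(A, -206) + (-22871 - 1*(-24520)) = -28*(-206) + (-22871 - 1*(-24520)) = 5768 + (-22871 + 24520) = 5768 + 1649 = 7417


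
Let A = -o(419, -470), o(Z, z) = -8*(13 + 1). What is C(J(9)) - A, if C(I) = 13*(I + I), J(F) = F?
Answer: 122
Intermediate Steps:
o(Z, z) = -112 (o(Z, z) = -8*14 = -112)
A = 112 (A = -1*(-112) = 112)
C(I) = 26*I (C(I) = 13*(2*I) = 26*I)
C(J(9)) - A = 26*9 - 1*112 = 234 - 112 = 122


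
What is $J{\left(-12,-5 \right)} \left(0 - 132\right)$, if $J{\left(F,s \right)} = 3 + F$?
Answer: $1188$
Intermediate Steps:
$J{\left(-12,-5 \right)} \left(0 - 132\right) = \left(3 - 12\right) \left(0 - 132\right) = \left(-9\right) \left(-132\right) = 1188$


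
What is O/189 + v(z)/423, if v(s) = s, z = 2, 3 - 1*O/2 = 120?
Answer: -3652/2961 ≈ -1.2334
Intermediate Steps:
O = -234 (O = 6 - 2*120 = 6 - 240 = -234)
O/189 + v(z)/423 = -234/189 + 2/423 = -234*1/189 + 2*(1/423) = -26/21 + 2/423 = -3652/2961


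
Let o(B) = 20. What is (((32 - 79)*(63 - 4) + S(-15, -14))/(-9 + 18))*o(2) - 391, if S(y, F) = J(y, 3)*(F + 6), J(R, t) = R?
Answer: -56579/9 ≈ -6286.6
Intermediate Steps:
S(y, F) = y*(6 + F) (S(y, F) = y*(F + 6) = y*(6 + F))
(((32 - 79)*(63 - 4) + S(-15, -14))/(-9 + 18))*o(2) - 391 = (((32 - 79)*(63 - 4) - 15*(6 - 14))/(-9 + 18))*20 - 391 = ((-47*59 - 15*(-8))/9)*20 - 391 = ((-2773 + 120)*(1/9))*20 - 391 = -2653*1/9*20 - 391 = -2653/9*20 - 391 = -53060/9 - 391 = -56579/9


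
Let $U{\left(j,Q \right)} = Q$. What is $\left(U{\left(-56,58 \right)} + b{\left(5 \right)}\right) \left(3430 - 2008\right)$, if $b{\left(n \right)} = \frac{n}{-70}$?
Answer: $\frac{576621}{7} \approx 82374.0$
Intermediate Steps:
$b{\left(n \right)} = - \frac{n}{70}$ ($b{\left(n \right)} = n \left(- \frac{1}{70}\right) = - \frac{n}{70}$)
$\left(U{\left(-56,58 \right)} + b{\left(5 \right)}\right) \left(3430 - 2008\right) = \left(58 - \frac{1}{14}\right) \left(3430 - 2008\right) = \left(58 - \frac{1}{14}\right) 1422 = \frac{811}{14} \cdot 1422 = \frac{576621}{7}$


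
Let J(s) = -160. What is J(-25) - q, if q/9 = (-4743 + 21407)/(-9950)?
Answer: -721012/4975 ≈ -144.93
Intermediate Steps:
q = -74988/4975 (q = 9*((-4743 + 21407)/(-9950)) = 9*(16664*(-1/9950)) = 9*(-8332/4975) = -74988/4975 ≈ -15.073)
J(-25) - q = -160 - 1*(-74988/4975) = -160 + 74988/4975 = -721012/4975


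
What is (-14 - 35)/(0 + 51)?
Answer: -49/51 ≈ -0.96078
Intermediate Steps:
(-14 - 35)/(0 + 51) = -49/51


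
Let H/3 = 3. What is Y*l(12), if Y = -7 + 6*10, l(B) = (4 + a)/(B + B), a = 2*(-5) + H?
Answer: 53/8 ≈ 6.6250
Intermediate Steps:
H = 9 (H = 3*3 = 9)
a = -1 (a = 2*(-5) + 9 = -10 + 9 = -1)
l(B) = 3/(2*B) (l(B) = (4 - 1)/(B + B) = 3/((2*B)) = 3*(1/(2*B)) = 3/(2*B))
Y = 53 (Y = -7 + 60 = 53)
Y*l(12) = 53*((3/2)/12) = 53*((3/2)*(1/12)) = 53*(1/8) = 53/8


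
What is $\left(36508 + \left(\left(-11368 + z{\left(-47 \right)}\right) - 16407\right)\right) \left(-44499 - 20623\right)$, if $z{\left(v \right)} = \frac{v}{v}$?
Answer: $-568775548$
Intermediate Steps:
$z{\left(v \right)} = 1$
$\left(36508 + \left(\left(-11368 + z{\left(-47 \right)}\right) - 16407\right)\right) \left(-44499 - 20623\right) = \left(36508 + \left(\left(-11368 + 1\right) - 16407\right)\right) \left(-44499 - 20623\right) = \left(36508 - 27774\right) \left(-65122\right) = 8734 \left(-65122\right) = -568775548$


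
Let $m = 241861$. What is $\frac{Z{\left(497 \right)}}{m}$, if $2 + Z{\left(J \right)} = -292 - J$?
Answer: $- \frac{791}{241861} \approx -0.0032705$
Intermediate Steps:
$Z{\left(J \right)} = -294 - J$ ($Z{\left(J \right)} = -2 - \left(292 + J\right) = -294 - J$)
$\frac{Z{\left(497 \right)}}{m} = \frac{-294 - 497}{241861} = \left(-294 - 497\right) \frac{1}{241861} = \left(-791\right) \frac{1}{241861} = - \frac{791}{241861}$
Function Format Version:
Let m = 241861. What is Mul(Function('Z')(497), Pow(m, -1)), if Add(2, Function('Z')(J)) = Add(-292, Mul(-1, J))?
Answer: Rational(-791, 241861) ≈ -0.0032705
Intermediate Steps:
Function('Z')(J) = Add(-294, Mul(-1, J)) (Function('Z')(J) = Add(-2, Add(-292, Mul(-1, J))) = Add(-294, Mul(-1, J)))
Mul(Function('Z')(497), Pow(m, -1)) = Mul(Add(-294, Mul(-1, 497)), Pow(241861, -1)) = Mul(Add(-294, -497), Rational(1, 241861)) = Mul(-791, Rational(1, 241861)) = Rational(-791, 241861)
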